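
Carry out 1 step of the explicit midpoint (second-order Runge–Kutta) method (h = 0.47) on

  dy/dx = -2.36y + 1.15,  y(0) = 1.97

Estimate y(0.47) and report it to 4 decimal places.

Midpoint: k1 = f(x_n, y_n); k2 = f(x_n + h/2, y_n + (h/2)·k1); y_{n+1} = y_n + h·k2.
x=0.000000, y=1.970000:
  k1 = f(0.000000, 1.970000) = -3.499200
  k2 = f(0.235000, 1.147688) = -1.558544
  y ← 1.970000 + 0.47·(-1.558544) = 1.237484
y(0.47) ≈ 1.2375

1.2375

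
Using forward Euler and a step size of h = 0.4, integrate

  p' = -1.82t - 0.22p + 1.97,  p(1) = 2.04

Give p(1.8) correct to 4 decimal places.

1.5203

Euler: p_{n+1} = p_n + h·f(t_n, p_n).
t=1.000000, p=2.040000: f=-0.298800 → p ← 2.040000 + 0.4·(-0.298800) = 1.920480
t=1.400000, p=1.920480: f=-1.000506 → p ← 1.920480 + 0.4·(-1.000506) = 1.520278
p(1.8) ≈ 1.5203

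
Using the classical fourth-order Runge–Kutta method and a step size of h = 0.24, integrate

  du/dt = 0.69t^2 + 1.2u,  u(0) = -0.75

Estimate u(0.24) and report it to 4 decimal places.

-0.9969

RK4: k1 = f(t_n, u_n); k2 = f(t_n + h/2, u_n + (h/2)·k1); k3 = f(t_n + h/2, u_n + (h/2)·k2); k4 = f(t_n + h, u_n + h·k3); u_{n+1} = u_n + (h/6)·(k1 + 2k2 + 2k3 + k4).
t=0.000000, u=-0.750000:
  k1 = f(0.000000, -0.750000) = -0.900000
  k2 = f(0.120000, -0.858000) = -1.019664
  k3 = f(0.120000, -0.872360) = -1.036896
  k4 = f(0.240000, -0.998855) = -1.158882
  u ← -0.750000 + (0.24/6)·(k1 + 2k2 + 2k3 + k4) = -0.996880
u(0.24) ≈ -0.9969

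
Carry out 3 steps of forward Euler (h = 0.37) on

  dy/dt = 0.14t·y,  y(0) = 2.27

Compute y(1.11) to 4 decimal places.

2.4022

Euler: y_{n+1} = y_n + h·f(t_n, y_n).
t=0.000000, y=2.270000: f=0.000000 → y ← 2.270000 + 0.37·0.000000 = 2.270000
t=0.370000, y=2.270000: f=0.117586 → y ← 2.270000 + 0.37·0.117586 = 2.313507
t=0.740000, y=2.313507: f=0.239679 → y ← 2.313507 + 0.37·0.239679 = 2.402188
y(1.11) ≈ 2.4022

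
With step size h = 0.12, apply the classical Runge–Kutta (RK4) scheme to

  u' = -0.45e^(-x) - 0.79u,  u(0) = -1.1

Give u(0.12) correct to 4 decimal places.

-1.0490

RK4: k1 = f(x_n, u_n); k2 = f(x_n + h/2, u_n + (h/2)·k1); k3 = f(x_n + h/2, u_n + (h/2)·k2); k4 = f(x_n + h, u_n + h·k3); u_{n+1} = u_n + (h/6)·(k1 + 2k2 + 2k3 + k4).
x=0.000000, u=-1.100000:
  k1 = f(0.000000, -1.100000) = 0.419000
  k2 = f(0.060000, -1.074860) = 0.425345
  k3 = f(0.060000, -1.074479) = 0.425045
  k4 = f(0.120000, -1.048995) = 0.429592
  u ← -1.100000 + (0.12/6)·(k1 + 2k2 + 2k3 + k4) = -1.049013
u(0.12) ≈ -1.0490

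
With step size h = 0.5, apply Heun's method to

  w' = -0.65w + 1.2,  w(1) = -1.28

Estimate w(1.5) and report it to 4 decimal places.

Heun: k1 = f(t_n, w_n); k2 = f(t_n + h, w_n + h·k1); w_{n+1} = w_n + (h/2)·(k1 + k2).
t=1.000000, w=-1.280000:
  k1 = f(1.000000, -1.280000) = 2.032000
  k2 = f(1.500000, -0.264000) = 1.371600
  w ← -1.280000 + (0.5/2)·(2.032000 + 1.371600) = -0.429100
w(1.5) ≈ -0.4291

-0.4291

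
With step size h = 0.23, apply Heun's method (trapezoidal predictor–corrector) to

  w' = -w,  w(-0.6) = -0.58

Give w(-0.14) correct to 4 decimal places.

Heun: k1 = f(x_n, w_n); k2 = f(x_n + h, w_n + h·k1); w_{n+1} = w_n + (h/2)·(k1 + k2).
x=-0.600000, w=-0.580000:
  k1 = f(-0.600000, -0.580000) = 0.580000
  k2 = f(-0.370000, -0.446600) = 0.446600
  w ← -0.580000 + (0.23/2)·(0.580000 + 0.446600) = -0.461941
x=-0.370000, w=-0.461941:
  k1 = f(-0.370000, -0.461941) = 0.461941
  k2 = f(-0.140000, -0.355695) = 0.355695
  w ← -0.461941 + (0.23/2)·(0.461941 + 0.355695) = -0.367913
w(-0.14) ≈ -0.3679

-0.3679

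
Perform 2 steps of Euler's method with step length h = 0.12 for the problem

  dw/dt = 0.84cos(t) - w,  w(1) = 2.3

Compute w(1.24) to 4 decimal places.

1.8730

Euler: w_{n+1} = w_n + h·f(t_n, w_n).
t=1.000000, w=2.300000: f=-1.846146 → w ← 2.300000 + 0.12·(-1.846146) = 2.078462
t=1.120000, w=2.078462: f=-1.712489 → w ← 2.078462 + 0.12·(-1.712489) = 1.872964
w(1.24) ≈ 1.8730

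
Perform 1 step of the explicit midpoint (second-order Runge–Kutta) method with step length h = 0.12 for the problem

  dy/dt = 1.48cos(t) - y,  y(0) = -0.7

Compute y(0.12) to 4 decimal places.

-0.4544

Midpoint: k1 = f(t_n, y_n); k2 = f(t_n + h/2, y_n + (h/2)·k1); y_{n+1} = y_n + h·k2.
t=0.000000, y=-0.700000:
  k1 = f(0.000000, -0.700000) = 2.180000
  k2 = f(0.060000, -0.569200) = 2.046537
  y ← -0.700000 + 0.12·2.046537 = -0.454416
y(0.12) ≈ -0.4544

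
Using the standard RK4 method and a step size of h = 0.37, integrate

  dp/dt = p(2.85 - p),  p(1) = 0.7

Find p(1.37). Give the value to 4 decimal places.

RK4: k1 = f(t_n, p_n); k2 = f(t_n + h/2, p_n + (h/2)·k1); k3 = f(t_n + h/2, p_n + (h/2)·k2); k4 = f(t_n + h, p_n + h·k3); p_{n+1} = p_n + (h/6)·(k1 + 2k2 + 2k3 + k4).
t=1.000000, p=0.700000:
  k1 = f(1.000000, 0.700000) = 1.505000
  k2 = f(1.185000, 0.978425) = 1.831196
  k3 = f(1.185000, 1.038771) = 1.881452
  k4 = f(1.370000, 1.396137) = 2.029792
  p ← 0.700000 + (0.37/6)·(k1 + 2k2 + 2k3 + k4) = 1.375872
p(1.37) ≈ 1.3759

1.3759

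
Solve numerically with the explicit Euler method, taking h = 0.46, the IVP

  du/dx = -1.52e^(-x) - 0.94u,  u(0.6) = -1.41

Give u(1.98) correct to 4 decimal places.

-0.6719

Euler: u_{n+1} = u_n + h·f(x_n, u_n).
x=0.600000, u=-1.410000: f=0.491206 → u ← -1.410000 + 0.46·0.491206 = -1.184045
x=1.060000, u=-1.184045: f=0.586390 → u ← -1.184045 + 0.46·0.586390 = -0.914306
x=1.520000, u=-0.914306: f=0.527005 → u ← -0.914306 + 0.46·0.527005 = -0.671883
u(1.98) ≈ -0.6719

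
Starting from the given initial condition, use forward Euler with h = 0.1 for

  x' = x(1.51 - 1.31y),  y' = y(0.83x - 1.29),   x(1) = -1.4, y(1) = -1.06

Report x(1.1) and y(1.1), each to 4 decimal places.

-1.8058, -0.8001

Euler on (x,y): x_{n+1} = x_n + h·x', y_{n+1} = y_n + h·y'.
1.000000: (-1.400000, -1.060000); f=(-4.058040, 2.599120) → (-1.805804, -0.800088)
(x(1.1), y(1.1)) ≈ (-1.8058, -0.8001)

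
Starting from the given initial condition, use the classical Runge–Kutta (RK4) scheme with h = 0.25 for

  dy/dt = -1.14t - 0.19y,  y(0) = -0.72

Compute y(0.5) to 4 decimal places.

-0.7928

RK4: k1 = f(t_n, y_n); k2 = f(t_n + h/2, y_n + (h/2)·k1); k3 = f(t_n + h/2, y_n + (h/2)·k2); k4 = f(t_n + h, y_n + h·k3); y_{n+1} = y_n + (h/6)·(k1 + 2k2 + 2k3 + k4).
t=0.000000, y=-0.720000:
  k1 = f(0.000000, -0.720000) = 0.136800
  k2 = f(0.125000, -0.702900) = -0.008949
  k3 = f(0.125000, -0.721119) = -0.005487
  k4 = f(0.250000, -0.721372) = -0.147939
  y ← -0.720000 + (0.25/6)·(k1 + 2k2 + 2k3 + k4) = -0.721667
t=0.250000, y=-0.721667:
  k1 = f(0.250000, -0.721667) = -0.147883
  k2 = f(0.375000, -0.740153) = -0.286871
  k3 = f(0.375000, -0.757526) = -0.283570
  k4 = f(0.500000, -0.792560) = -0.419414
  y ← -0.721667 + (0.25/6)·(k1 + 2k2 + 2k3 + k4) = -0.792841
y(0.5) ≈ -0.7928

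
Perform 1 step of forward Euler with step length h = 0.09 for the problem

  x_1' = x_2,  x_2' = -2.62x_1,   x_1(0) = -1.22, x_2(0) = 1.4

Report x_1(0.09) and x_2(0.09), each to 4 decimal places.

Euler on (x_1,x_2): x_1_{n+1} = x_1_n + h·x_1', x_2_{n+1} = x_2_n + h·x_2'.
0.000000: (-1.220000, 1.400000); f=(1.400000, 3.196400) → (-1.094000, 1.687676)
(x_1(0.09), x_2(0.09)) ≈ (-1.0940, 1.6877)

-1.0940, 1.6877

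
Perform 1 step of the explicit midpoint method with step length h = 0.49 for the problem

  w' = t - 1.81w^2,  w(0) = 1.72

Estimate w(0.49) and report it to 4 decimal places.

1.6923

Midpoint: k1 = f(t_n, w_n); k2 = f(t_n + h/2, w_n + (h/2)·k1); w_{n+1} = w_n + h·k2.
t=0.000000, w=1.720000:
  k1 = f(0.000000, 1.720000) = -5.354704
  k2 = f(0.245000, 0.408098) = -0.056444
  w ← 1.720000 + 0.49·(-0.056444) = 1.692342
w(0.49) ≈ 1.6923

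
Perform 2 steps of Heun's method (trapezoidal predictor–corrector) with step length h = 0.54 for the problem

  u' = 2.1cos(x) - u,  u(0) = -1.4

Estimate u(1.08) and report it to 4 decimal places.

Heun: k1 = f(x_n, u_n); k2 = f(x_n + h, u_n + h·k1); u_{n+1} = u_n + (h/2)·(k1 + k2).
x=0.000000, u=-1.400000:
  k1 = f(0.000000, -1.400000) = 3.500000
  k2 = f(0.540000, 0.490000) = 1.311188
  u ← -1.400000 + (0.54/2)·(3.500000 + 1.311188) = -0.100979
x=0.540000, u=-0.100979:
  k1 = f(0.540000, -0.100979) = 1.902167
  k2 = f(1.080000, 0.926191) = 0.063598
  u ← -0.100979 + (0.54/2)·(1.902167 + 0.063598) = 0.429778
u(1.08) ≈ 0.4298

0.4298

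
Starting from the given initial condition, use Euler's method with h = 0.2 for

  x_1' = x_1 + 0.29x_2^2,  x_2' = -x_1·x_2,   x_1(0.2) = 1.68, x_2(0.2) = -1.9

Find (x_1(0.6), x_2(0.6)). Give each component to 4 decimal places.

Euler on (x_1,x_2): x_1_{n+1} = x_1_n + h·x_1', x_2_{n+1} = x_2_n + h·x_2'.
0.200000: (1.680000, -1.900000); f=(2.726900, 3.192000) → (2.225380, -1.261600)
0.400000: (2.225380, -1.261600); f=(2.686954, 2.807539) → (2.762771, -0.700092)
(x_1(0.6), x_2(0.6)) ≈ (2.7628, -0.7001)

2.7628, -0.7001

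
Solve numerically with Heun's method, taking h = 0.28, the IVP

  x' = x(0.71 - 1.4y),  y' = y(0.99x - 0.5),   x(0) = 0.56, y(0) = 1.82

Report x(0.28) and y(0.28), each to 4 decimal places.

Heun on (x,y): k1 = f(t_n, state_n); k2 = f(t_n + h, state_n + h·k1); state_{n+1} = state_n + (h/2)·(k1 + k2).
0.000000: (0.560000, 1.820000)
  k1 = (-1.029280, 0.099008)
  predictor → (0.271802, 1.847722)
  k2 = (-0.510120, -0.426669)
  → (0.344484, 1.774127)
(x(0.28), y(0.28)) ≈ (0.3445, 1.7741)

0.3445, 1.7741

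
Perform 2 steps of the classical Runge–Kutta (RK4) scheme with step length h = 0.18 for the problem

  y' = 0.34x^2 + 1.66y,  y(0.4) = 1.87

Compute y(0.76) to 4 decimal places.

RK4: k1 = f(x_n, y_n); k2 = f(x_n + h/2, y_n + (h/2)·k1); k3 = f(x_n + h/2, y_n + (h/2)·k2); k4 = f(x_n + h, y_n + h·k3); y_{n+1} = y_n + (h/6)·(k1 + 2k2 + 2k3 + k4).
x=0.400000, y=1.870000:
  k1 = f(0.400000, 1.870000) = 3.158600
  k2 = f(0.490000, 2.154274) = 3.657729
  k3 = f(0.490000, 2.199196) = 3.732299
  k4 = f(0.580000, 2.541814) = 4.333787
  y ← 1.870000 + (0.18/6)·(k1 + 2k2 + 2k3 + k4) = 2.538173
x=0.580000, y=2.538173:
  k1 = f(0.580000, 2.538173) = 4.327744
  k2 = f(0.670000, 2.927670) = 5.012559
  k3 = f(0.670000, 2.989304) = 5.114870
  k4 = f(0.760000, 3.458850) = 5.938075
  y ← 2.538173 + (0.18/6)·(k1 + 2k2 + 2k3 + k4) = 3.453794
y(0.76) ≈ 3.4538

3.4538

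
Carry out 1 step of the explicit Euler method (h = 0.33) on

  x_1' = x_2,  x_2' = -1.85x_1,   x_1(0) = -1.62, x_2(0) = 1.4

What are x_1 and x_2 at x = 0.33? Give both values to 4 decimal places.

-1.1580, 2.3890

Euler on (x_1,x_2): x_1_{n+1} = x_1_n + h·x_1', x_2_{n+1} = x_2_n + h·x_2'.
0.000000: (-1.620000, 1.400000); f=(1.400000, 2.997000) → (-1.158000, 2.389010)
(x_1(0.33), x_2(0.33)) ≈ (-1.1580, 2.3890)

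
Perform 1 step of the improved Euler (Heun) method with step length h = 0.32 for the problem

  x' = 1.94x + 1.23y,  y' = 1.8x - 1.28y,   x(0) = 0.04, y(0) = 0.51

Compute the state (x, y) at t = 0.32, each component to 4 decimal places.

Heun on (x,y): k1 = f(t_n, state_n); k2 = f(t_n + h, state_n + h·k1); state_{n+1} = state_n + (h/2)·(k1 + k2).
0.000000: (0.040000, 0.510000)
  k1 = (0.704900, -0.580800)
  predictor → (0.265568, 0.324144)
  k2 = (0.913899, 0.063118)
  → (0.299008, 0.427171)
(x(0.32), y(0.32)) ≈ (0.2990, 0.4272)

0.2990, 0.4272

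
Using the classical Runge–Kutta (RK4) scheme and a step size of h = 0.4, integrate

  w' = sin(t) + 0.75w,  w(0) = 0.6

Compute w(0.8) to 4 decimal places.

RK4: k1 = f(t_n, w_n); k2 = f(t_n + h/2, w_n + (h/2)·k1); k3 = f(t_n + h/2, w_n + (h/2)·k2); k4 = f(t_n + h, w_n + h·k3); w_{n+1} = w_n + (h/6)·(k1 + 2k2 + 2k3 + k4).
t=0.000000, w=0.600000:
  k1 = f(0.000000, 0.600000) = 0.450000
  k2 = f(0.200000, 0.690000) = 0.716169
  k3 = f(0.200000, 0.743234) = 0.756095
  k4 = f(0.400000, 0.902438) = 1.066247
  w ← 0.600000 + (0.4/6)·(k1 + 2k2 + 2k3 + k4) = 0.897385
t=0.400000, w=0.897385:
  k1 = f(0.400000, 0.897385) = 1.062457
  k2 = f(0.600000, 1.109876) = 1.397050
  k3 = f(0.600000, 1.176795) = 1.447239
  k4 = f(0.800000, 1.476280) = 1.824566
  w ← 0.897385 + (0.4/6)·(k1 + 2k2 + 2k3 + k4) = 1.469092
w(0.8) ≈ 1.4691

1.4691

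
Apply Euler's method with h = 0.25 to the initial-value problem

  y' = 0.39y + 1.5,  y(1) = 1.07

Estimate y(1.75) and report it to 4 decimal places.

Euler: y_{n+1} = y_n + h·f(s_n, y_n).
s=1.000000, y=1.070000: f=1.917300 → y ← 1.070000 + 0.25·1.917300 = 1.549325
s=1.250000, y=1.549325: f=2.104237 → y ← 1.549325 + 0.25·2.104237 = 2.075384
s=1.500000, y=2.075384: f=2.309400 → y ← 2.075384 + 0.25·2.309400 = 2.652734
y(1.75) ≈ 2.6527

2.6527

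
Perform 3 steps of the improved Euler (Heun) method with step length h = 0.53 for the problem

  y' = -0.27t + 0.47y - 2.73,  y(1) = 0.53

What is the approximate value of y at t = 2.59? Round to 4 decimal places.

-6.3236

Heun: k1 = f(t_n, y_n); k2 = f(t_n + h, y_n + h·k1); y_{n+1} = y_n + (h/2)·(k1 + k2).
t=1.000000, y=0.530000:
  k1 = f(1.000000, 0.530000) = -2.750900
  k2 = f(1.530000, -0.927977) = -3.579249
  y ← 0.530000 + (0.53/2)·(-2.750900 + (-3.579249)) = -1.147490
t=1.530000, y=-1.147490:
  k1 = f(1.530000, -1.147490) = -3.682420
  k2 = f(2.060000, -3.099172) = -4.742811
  y ← -1.147490 + (0.53/2)·(-3.682420 + (-4.742811)) = -3.380176
t=2.060000, y=-3.380176:
  k1 = f(2.060000, -3.380176) = -4.874883
  k2 = f(2.590000, -5.963864) = -6.232316
  y ← -3.380176 + (0.53/2)·(-4.874883 + (-6.232316)) = -6.323583
y(2.59) ≈ -6.3236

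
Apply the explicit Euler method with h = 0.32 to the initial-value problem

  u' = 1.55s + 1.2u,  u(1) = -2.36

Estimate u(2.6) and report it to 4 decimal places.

-4.3938

Euler: u_{n+1} = u_n + h·f(s_n, u_n).
s=1.000000, u=-2.360000: f=-1.282000 → u ← -2.360000 + 0.32·(-1.282000) = -2.770240
s=1.320000, u=-2.770240: f=-1.278288 → u ← -2.770240 + 0.32·(-1.278288) = -3.179292
s=1.640000, u=-3.179292: f=-1.273151 → u ← -3.179292 + 0.32·(-1.273151) = -3.586700
s=1.960000, u=-3.586700: f=-1.266040 → u ← -3.586700 + 0.32·(-1.266040) = -3.991833
s=2.280000, u=-3.991833: f=-1.256200 → u ← -3.991833 + 0.32·(-1.256200) = -4.393817
u(2.6) ≈ -4.3938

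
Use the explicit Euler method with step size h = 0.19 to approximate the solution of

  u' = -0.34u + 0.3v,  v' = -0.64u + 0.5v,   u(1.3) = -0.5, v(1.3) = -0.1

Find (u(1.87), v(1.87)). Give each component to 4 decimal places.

-0.4166, 0.0588

Euler on (u,v): u_{n+1} = u_n + h·u', v_{n+1} = v_n + h·v'.
1.300000: (-0.500000, -0.100000); f=(0.140000, 0.270000) → (-0.473400, -0.048700)
1.490000: (-0.473400, -0.048700); f=(0.146346, 0.278626) → (-0.445594, 0.004239)
1.680000: (-0.445594, 0.004239); f=(0.152774, 0.287300) → (-0.416567, 0.058826)
(u(1.87), v(1.87)) ≈ (-0.4166, 0.0588)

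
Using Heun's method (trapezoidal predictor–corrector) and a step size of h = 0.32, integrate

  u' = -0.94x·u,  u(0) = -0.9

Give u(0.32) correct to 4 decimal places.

Heun: k1 = f(x_n, u_n); k2 = f(x_n + h, u_n + h·k1); u_{n+1} = u_n + (h/2)·(k1 + k2).
x=0.000000, u=-0.900000:
  k1 = f(0.000000, -0.900000) = 0.000000
  k2 = f(0.320000, -0.900000) = 0.270720
  u ← -0.900000 + (0.32/2)·(0.000000 + 0.270720) = -0.856685
u(0.32) ≈ -0.8567

-0.8567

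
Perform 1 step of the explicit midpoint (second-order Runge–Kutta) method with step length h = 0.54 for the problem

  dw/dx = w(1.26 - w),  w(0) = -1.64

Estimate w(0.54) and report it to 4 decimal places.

-8.2468

Midpoint: k1 = f(x_n, w_n); k2 = f(x_n + h/2, w_n + (h/2)·k1); w_{n+1} = w_n + h·k2.
x=0.000000, w=-1.640000:
  k1 = f(0.000000, -1.640000) = -4.756000
  k2 = f(0.270000, -2.924120) = -12.234869
  w ← -1.640000 + 0.54·(-12.234869) = -8.246829
w(0.54) ≈ -8.2468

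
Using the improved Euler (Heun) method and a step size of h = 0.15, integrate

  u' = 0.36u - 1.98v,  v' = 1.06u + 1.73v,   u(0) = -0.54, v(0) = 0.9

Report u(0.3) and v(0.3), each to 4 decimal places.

Heun on (u,v): k1 = f(s_n, state_n); k2 = f(s_n + h, state_n + h·k1); state_{n+1} = state_n + (h/2)·(k1 + k2).
0.000000: (-0.540000, 0.900000)
  k1 = (-1.976400, 0.984600)
  predictor → (-0.836460, 1.047690)
  k2 = (-2.375552, 0.925856)
  → (-0.866396, 1.043284)
0.150000: (-0.866396, 1.043284)
  k1 = (-2.377605, 0.886502)
  predictor → (-1.223037, 1.176259)
  k2 = (-2.769287, 0.738509)
  → (-1.252413, 1.165160)
(u(0.3), v(0.3)) ≈ (-1.2524, 1.1652)

-1.2524, 1.1652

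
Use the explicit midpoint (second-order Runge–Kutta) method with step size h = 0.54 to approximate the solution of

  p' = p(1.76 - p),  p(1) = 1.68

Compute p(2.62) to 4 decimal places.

1.7502

Midpoint: k1 = f(t_n, p_n); k2 = f(t_n + h/2, p_n + (h/2)·k1); p_{n+1} = p_n + h·k2.
t=1.000000, p=1.680000:
  k1 = f(1.000000, 1.680000) = 0.134400
  k2 = f(1.270000, 1.716288) = 0.075022
  p ← 1.680000 + 0.54·0.075022 = 1.720512
t=1.540000, p=1.720512:
  k1 = f(1.540000, 1.720512) = 0.067939
  k2 = f(1.810000, 1.738856) = 0.036767
  p ← 1.720512 + 0.54·0.036767 = 1.740366
t=2.080000, p=1.740366:
  k1 = f(2.080000, 1.740366) = 0.034170
  k2 = f(2.350000, 1.749592) = 0.018210
  p ← 1.740366 + 0.54·0.018210 = 1.750199
p(2.62) ≈ 1.7502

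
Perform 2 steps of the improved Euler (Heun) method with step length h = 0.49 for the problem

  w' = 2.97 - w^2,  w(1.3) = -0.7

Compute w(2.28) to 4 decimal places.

1.0926

Heun: k1 = f(x_n, w_n); k2 = f(x_n + h, w_n + h·k1); w_{n+1} = w_n + (h/2)·(k1 + k2).
x=1.300000, w=-0.700000:
  k1 = f(1.300000, -0.700000) = 2.480000
  k2 = f(1.790000, 0.515200) = 2.704569
  w ← -0.700000 + (0.49/2)·(2.480000 + 2.704569) = 0.570219
x=1.790000, w=0.570219:
  k1 = f(1.790000, 0.570219) = 2.644850
  k2 = f(2.280000, 1.866196) = -0.512687
  w ← 0.570219 + (0.49/2)·(2.644850 + (-0.512687)) = 1.092599
w(2.28) ≈ 1.0926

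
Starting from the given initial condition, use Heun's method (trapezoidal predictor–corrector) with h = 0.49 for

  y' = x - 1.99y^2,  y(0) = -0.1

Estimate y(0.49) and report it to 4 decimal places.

Heun: k1 = f(x_n, y_n); k2 = f(x_n + h, y_n + h·k1); y_{n+1} = y_n + (h/2)·(k1 + k2).
x=0.000000, y=-0.100000:
  k1 = f(0.000000, -0.100000) = -0.019900
  k2 = f(0.490000, -0.109751) = 0.466030
  y ← -0.100000 + (0.49/2)·(-0.019900 + 0.466030) = 0.009302
y(0.49) ≈ 0.0093

0.0093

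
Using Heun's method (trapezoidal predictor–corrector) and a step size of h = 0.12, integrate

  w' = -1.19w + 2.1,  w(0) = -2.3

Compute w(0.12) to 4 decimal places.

Heun: k1 = f(s_n, w_n); k2 = f(s_n + h, w_n + h·k1); w_{n+1} = w_n + (h/2)·(k1 + k2).
s=0.000000, w=-2.300000:
  k1 = f(0.000000, -2.300000) = 4.837000
  k2 = f(0.120000, -1.719560) = 4.146276
  w ← -2.300000 + (0.12/2)·(4.837000 + 4.146276) = -1.761003
w(0.12) ≈ -1.7610

-1.7610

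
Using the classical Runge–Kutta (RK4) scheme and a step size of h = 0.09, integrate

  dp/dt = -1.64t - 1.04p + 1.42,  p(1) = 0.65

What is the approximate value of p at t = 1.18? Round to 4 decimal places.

RK4: k1 = f(t_n, p_n); k2 = f(t_n + h/2, p_n + (h/2)·k1); k3 = f(t_n + h/2, p_n + (h/2)·k2); k4 = f(t_n + h, p_n + h·k3); p_{n+1} = p_n + (h/6)·(k1 + 2k2 + 2k3 + k4).
t=1.000000, p=0.650000:
  k1 = f(1.000000, 0.650000) = -0.896000
  k2 = f(1.045000, 0.609680) = -0.927867
  k3 = f(1.045000, 0.608246) = -0.926376
  k4 = f(1.090000, 0.566626) = -0.956891
  p ← 0.650000 + (0.09/6)·(k1 + 2k2 + 2k3 + k4) = 0.566579
t=1.090000, p=0.566579:
  k1 = f(1.090000, 0.566579) = -0.956843
  k2 = f(1.135000, 0.523521) = -0.985862
  k3 = f(1.135000, 0.522216) = -0.984504
  k4 = f(1.180000, 0.477974) = -1.012293
  p ← 0.566579 + (0.09/6)·(k1 + 2k2 + 2k3 + k4) = 0.477931
p(1.18) ≈ 0.4779

0.4779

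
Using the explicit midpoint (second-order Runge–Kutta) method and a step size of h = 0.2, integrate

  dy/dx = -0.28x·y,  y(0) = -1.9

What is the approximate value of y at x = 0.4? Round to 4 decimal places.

Midpoint: k1 = f(x_n, y_n); k2 = f(x_n + h/2, y_n + (h/2)·k1); y_{n+1} = y_n + h·k2.
x=0.000000, y=-1.900000:
  k1 = f(0.000000, -1.900000) = 0.000000
  k2 = f(0.100000, -1.900000) = 0.053200
  y ← -1.900000 + 0.2·0.053200 = -1.889360
x=0.200000, y=-1.889360:
  k1 = f(0.200000, -1.889360) = 0.105804
  k2 = f(0.300000, -1.878780) = 0.157817
  y ← -1.889360 + 0.2·0.157817 = -1.857797
y(0.4) ≈ -1.8578

-1.8578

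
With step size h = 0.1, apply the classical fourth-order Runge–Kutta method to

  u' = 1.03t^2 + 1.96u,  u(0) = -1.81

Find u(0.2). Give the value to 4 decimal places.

-2.6756

RK4: k1 = f(t_n, u_n); k2 = f(t_n + h/2, u_n + (h/2)·k1); k3 = f(t_n + h/2, u_n + (h/2)·k2); k4 = f(t_n + h, u_n + h·k3); u_{n+1} = u_n + (h/6)·(k1 + 2k2 + 2k3 + k4).
t=0.000000, u=-1.810000:
  k1 = f(0.000000, -1.810000) = -3.547600
  k2 = f(0.050000, -1.987380) = -3.892690
  k3 = f(0.050000, -2.004634) = -3.926509
  k4 = f(0.100000, -2.202651) = -4.306896
  u ← -1.810000 + (0.1/6)·(k1 + 2k2 + 2k3 + k4) = -2.201548
t=0.100000, u=-2.201548:
  k1 = f(0.100000, -2.201548) = -4.304734
  k2 = f(0.150000, -2.416785) = -4.713723
  k3 = f(0.150000, -2.437234) = -4.753804
  k4 = f(0.200000, -2.676929) = -5.205580
  u ← -2.201548 + (0.1/6)·(k1 + 2k2 + 2k3 + k4) = -2.675638
u(0.2) ≈ -2.6756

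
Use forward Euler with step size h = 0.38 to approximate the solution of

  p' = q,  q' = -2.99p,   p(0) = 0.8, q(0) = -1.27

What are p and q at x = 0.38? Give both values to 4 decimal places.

Euler on (p,q): p_{n+1} = p_n + h·p', q_{n+1} = q_n + h·q'.
0.000000: (0.800000, -1.270000); f=(-1.270000, -2.392000) → (0.317400, -2.178960)
(p(0.38), q(0.38)) ≈ (0.3174, -2.1790)

0.3174, -2.1790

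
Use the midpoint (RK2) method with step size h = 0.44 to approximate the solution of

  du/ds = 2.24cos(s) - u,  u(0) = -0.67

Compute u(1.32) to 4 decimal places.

Midpoint: k1 = f(s_n, u_n); k2 = f(s_n + h/2, u_n + (h/2)·k1); u_{n+1} = u_n + h·k2.
s=0.000000, u=-0.670000:
  k1 = f(0.000000, -0.670000) = 2.910000
  k2 = f(0.220000, -0.029800) = 2.215810
  u ← -0.670000 + 0.44·2.215810 = 0.304957
s=0.440000, u=0.304957:
  k1 = f(0.440000, 0.304957) = 1.721687
  k2 = f(0.660000, 0.683728) = 1.085855
  u ← 0.304957 + 0.44·1.085855 = 0.782733
s=0.880000, u=0.782733:
  k1 = f(0.880000, 0.782733) = 0.644486
  k2 = f(1.100000, 0.924520) = 0.091536
  u ← 0.782733 + 0.44·0.091536 = 0.823008
u(1.32) ≈ 0.8230

0.8230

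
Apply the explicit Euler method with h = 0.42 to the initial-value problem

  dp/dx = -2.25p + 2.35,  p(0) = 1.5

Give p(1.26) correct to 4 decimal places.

1.0445

Euler: p_{n+1} = p_n + h·f(x_n, p_n).
x=0.000000, p=1.500000: f=-1.025000 → p ← 1.500000 + 0.42·(-1.025000) = 1.069500
x=0.420000, p=1.069500: f=-0.056375 → p ← 1.069500 + 0.42·(-0.056375) = 1.045823
x=0.840000, p=1.045823: f=-0.003101 → p ← 1.045823 + 0.42·(-0.003101) = 1.044520
p(1.26) ≈ 1.0445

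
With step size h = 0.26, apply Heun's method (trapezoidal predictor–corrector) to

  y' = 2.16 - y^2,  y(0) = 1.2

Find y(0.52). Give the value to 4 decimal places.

Heun: k1 = f(x_n, y_n); k2 = f(x_n + h, y_n + h·k1); y_{n+1} = y_n + (h/2)·(k1 + k2).
x=0.000000, y=1.200000:
  k1 = f(0.000000, 1.200000) = 0.720000
  k2 = f(0.260000, 1.387200) = 0.235676
  y ← 1.200000 + (0.26/2)·(0.720000 + 0.235676) = 1.324238
x=0.260000, y=1.324238:
  k1 = f(0.260000, 1.324238) = 0.406394
  k2 = f(0.520000, 1.429900) = 0.115385
  y ← 1.324238 + (0.26/2)·(0.406394 + 0.115385) = 1.392069
y(0.52) ≈ 1.3921

1.3921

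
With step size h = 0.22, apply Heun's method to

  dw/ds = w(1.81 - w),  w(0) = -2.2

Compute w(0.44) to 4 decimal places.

Heun: k1 = f(s_n, w_n); k2 = f(s_n + h, w_n + h·k1); w_{n+1} = w_n + (h/2)·(k1 + k2).
s=0.000000, w=-2.200000:
  k1 = f(0.000000, -2.200000) = -8.822000
  k2 = f(0.220000, -4.140840) = -24.641476
  w ← -2.200000 + (0.22/2)·(-8.822000 + (-24.641476)) = -5.880982
s=0.220000, w=-5.880982:
  k1 = f(0.220000, -5.880982) = -45.230532
  k2 = f(0.440000, -15.831699) = -279.298083
  w ← -5.880982 + (0.22/2)·(-45.230532 + (-279.298083)) = -41.579130
w(0.44) ≈ -41.5791

-41.5791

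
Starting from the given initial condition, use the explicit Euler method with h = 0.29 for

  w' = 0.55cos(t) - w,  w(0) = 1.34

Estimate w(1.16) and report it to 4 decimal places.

0.6722

Euler: w_{n+1} = w_n + h·f(t_n, w_n).
t=0.000000, w=1.340000: f=-0.790000 → w ← 1.340000 + 0.29·(-0.790000) = 1.110900
t=0.290000, w=1.110900: f=-0.583866 → w ← 1.110900 + 0.29·(-0.583866) = 0.941579
t=0.580000, w=0.941579: f=-0.481524 → w ← 0.941579 + 0.29·(-0.481524) = 0.801937
t=0.870000, w=0.801937: f=-0.447282 → w ← 0.801937 + 0.29·(-0.447282) = 0.672225
w(1.16) ≈ 0.6722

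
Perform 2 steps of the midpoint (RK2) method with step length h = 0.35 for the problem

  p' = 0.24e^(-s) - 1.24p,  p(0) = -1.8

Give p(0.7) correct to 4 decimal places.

Midpoint: k1 = f(s_n, p_n); k2 = f(s_n + h/2, p_n + (h/2)·k1); p_{n+1} = p_n + h·k2.
s=0.000000, p=-1.800000:
  k1 = f(0.000000, -1.800000) = 2.472000
  k2 = f(0.175000, -1.367400) = 1.897046
  p ← -1.800000 + 0.35·1.897046 = -1.136034
s=0.350000, p=-1.136034:
  k1 = f(0.350000, -1.136034) = 1.577807
  k2 = f(0.525000, -0.859918) = 1.208271
  p ← -1.136034 + 0.35·1.208271 = -0.713139
p(0.7) ≈ -0.7131

-0.7131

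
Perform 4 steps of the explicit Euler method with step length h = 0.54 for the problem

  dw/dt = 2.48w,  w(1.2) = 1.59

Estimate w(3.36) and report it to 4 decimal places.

47.6065

Euler: w_{n+1} = w_n + h·f(t_n, w_n).
t=1.200000, w=1.590000: f=3.943200 → w ← 1.590000 + 0.54·3.943200 = 3.719328
t=1.740000, w=3.719328: f=9.223933 → w ← 3.719328 + 0.54·9.223933 = 8.700252
t=2.280000, w=8.700252: f=21.576625 → w ← 8.700252 + 0.54·21.576625 = 20.351630
t=2.820000, w=20.351630: f=50.472041 → w ← 20.351630 + 0.54·50.472041 = 47.606532
w(3.36) ≈ 47.6065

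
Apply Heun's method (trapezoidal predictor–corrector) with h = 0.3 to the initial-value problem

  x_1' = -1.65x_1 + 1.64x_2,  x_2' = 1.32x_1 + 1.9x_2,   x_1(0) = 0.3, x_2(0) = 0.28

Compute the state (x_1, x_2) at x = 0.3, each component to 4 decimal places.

Heun on (x_1,x_2): k1 = f(x_n, state_n); k2 = f(x_n + h, state_n + h·k1); state_{n+1} = state_n + (h/2)·(k1 + k2).
0.000000: (0.300000, 0.280000)
  k1 = (-0.035800, 0.928000)
  predictor → (0.289260, 0.558400)
  k2 = (0.438497, 1.442783)
  → (0.360405, 0.635617)
(x_1(0.3), x_2(0.3)) ≈ (0.3604, 0.6356)

0.3604, 0.6356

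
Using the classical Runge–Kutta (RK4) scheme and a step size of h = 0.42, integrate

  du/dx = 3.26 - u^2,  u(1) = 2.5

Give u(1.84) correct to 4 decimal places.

RK4: k1 = f(x_n, u_n); k2 = f(x_n + h/2, u_n + (h/2)·k1); k3 = f(x_n + h/2, u_n + (h/2)·k2); k4 = f(x_n + h, u_n + h·k3); u_{n+1} = u_n + (h/6)·(k1 + 2k2 + 2k3 + k4).
x=1.000000, u=2.500000:
  k1 = f(1.000000, 2.500000) = -2.990000
  k2 = f(1.210000, 1.872100) = -0.244758
  k3 = f(1.210000, 2.448601) = -2.735646
  k4 = f(1.420000, 1.351029) = 1.434721
  u ← 2.500000 + (0.42/6)·(k1 + 2k2 + 2k3 + k4) = 1.973874
x=1.420000, u=1.973874:
  k1 = f(1.420000, 1.973874) = -0.636178
  k2 = f(1.630000, 1.840276) = -0.126618
  k3 = f(1.630000, 1.947284) = -0.531916
  k4 = f(1.840000, 1.750469) = 0.195857
  u ← 1.973874 + (0.42/6)·(k1 + 2k2 + 2k3 + k4) = 1.850857
u(1.84) ≈ 1.8509

1.8509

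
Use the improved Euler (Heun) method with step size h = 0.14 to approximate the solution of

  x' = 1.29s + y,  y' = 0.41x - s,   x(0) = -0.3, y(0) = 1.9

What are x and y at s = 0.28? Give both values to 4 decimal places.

Heun on (x,y): k1 = f(s_n, state_n); k2 = f(s_n + h, state_n + h·k1); state_{n+1} = state_n + (h/2)·(k1 + k2).
0.000000: (-0.300000, 1.900000)
  k1 = (1.900000, -0.123000)
  predictor → (-0.034000, 1.882780)
  k2 = (2.063380, -0.153940)
  → (-0.022563, 1.880614)
0.140000: (-0.022563, 1.880614)
  k1 = (2.061214, -0.149251)
  predictor → (0.266007, 1.859719)
  k2 = (2.220919, -0.170937)
  → (0.277186, 1.858201)
(x(0.28), y(0.28)) ≈ (0.2772, 1.8582)

0.2772, 1.8582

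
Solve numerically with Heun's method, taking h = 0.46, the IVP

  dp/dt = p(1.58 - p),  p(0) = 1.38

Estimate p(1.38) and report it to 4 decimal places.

1.5470

Heun: k1 = f(t_n, p_n); k2 = f(t_n + h, p_n + h·k1); p_{n+1} = p_n + (h/2)·(k1 + k2).
t=0.000000, p=1.380000:
  k1 = f(0.000000, 1.380000) = 0.276000
  k2 = f(0.460000, 1.506960) = 0.110068
  p ← 1.380000 + (0.46/2)·(0.276000 + 0.110068) = 1.468796
t=0.460000, p=1.468796:
  k1 = f(0.460000, 1.468796) = 0.163336
  k2 = f(0.920000, 1.543930) = 0.055689
  p ← 1.468796 + (0.46/2)·(0.163336 + 0.055689) = 1.519172
t=0.920000, p=1.519172:
  k1 = f(0.920000, 1.519172) = 0.092409
  k2 = f(1.380000, 1.561680) = 0.028611
  p ← 1.519172 + (0.46/2)·(0.092409 + 0.028611) = 1.547006
p(1.38) ≈ 1.5470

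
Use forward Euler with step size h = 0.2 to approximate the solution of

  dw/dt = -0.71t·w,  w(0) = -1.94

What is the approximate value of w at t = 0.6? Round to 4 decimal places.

-1.7778

Euler: w_{n+1} = w_n + h·f(t_n, w_n).
t=0.000000, w=-1.940000: f=0.000000 → w ← -1.940000 + 0.2·0.000000 = -1.940000
t=0.200000, w=-1.940000: f=0.275480 → w ← -1.940000 + 0.2·0.275480 = -1.884904
t=0.400000, w=-1.884904: f=0.535313 → w ← -1.884904 + 0.2·0.535313 = -1.777841
w(0.6) ≈ -1.7778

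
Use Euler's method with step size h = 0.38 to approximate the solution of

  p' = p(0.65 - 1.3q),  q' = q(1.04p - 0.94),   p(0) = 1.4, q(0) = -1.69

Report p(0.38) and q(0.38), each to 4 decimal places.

2.9146, -2.0214

Euler on (p,q): p_{n+1} = p_n + h·p', q_{n+1} = q_n + h·q'.
0.000000: (1.400000, -1.690000); f=(3.985800, -0.872040) → (2.914604, -2.021375)
(p(0.38), q(0.38)) ≈ (2.9146, -2.0214)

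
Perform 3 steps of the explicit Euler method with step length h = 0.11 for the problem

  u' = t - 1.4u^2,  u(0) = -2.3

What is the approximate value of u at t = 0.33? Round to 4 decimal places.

Euler: u_{n+1} = u_n + h·f(t_n, u_n).
t=0.000000, u=-2.300000: f=-7.406000 → u ← -2.300000 + 0.11·(-7.406000) = -3.114660
t=0.110000, u=-3.114660: f=-13.471550 → u ← -3.114660 + 0.11·(-13.471550) = -4.596530
t=0.220000, u=-4.596530: f=-29.359329 → u ← -4.596530 + 0.11·(-29.359329) = -7.826057
u(0.33) ≈ -7.8261

-7.8261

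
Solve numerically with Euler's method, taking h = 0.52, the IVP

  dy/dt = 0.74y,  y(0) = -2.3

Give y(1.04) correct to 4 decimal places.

-4.4106

Euler: y_{n+1} = y_n + h·f(t_n, y_n).
t=0.000000, y=-2.300000: f=-1.702000 → y ← -2.300000 + 0.52·(-1.702000) = -3.185040
t=0.520000, y=-3.185040: f=-2.356930 → y ← -3.185040 + 0.52·(-2.356930) = -4.410643
y(1.04) ≈ -4.4106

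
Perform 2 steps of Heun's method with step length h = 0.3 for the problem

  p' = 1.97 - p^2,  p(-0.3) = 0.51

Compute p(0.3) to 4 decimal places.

1.1387

Heun: k1 = f(t_n, p_n); k2 = f(t_n + h, p_n + h·k1); p_{n+1} = p_n + (h/2)·(k1 + k2).
t=-0.300000, p=0.510000:
  k1 = f(-0.300000, 0.510000) = 1.709900
  k2 = f(0.000000, 1.022970) = 0.923532
  p ← 0.510000 + (0.3/2)·(1.709900 + 0.923532) = 0.905015
t=0.000000, p=0.905015:
  k1 = f(0.000000, 0.905015) = 1.150948
  k2 = f(0.300000, 1.250299) = 0.406752
  p ← 0.905015 + (0.3/2)·(1.150948 + 0.406752) = 1.138670
p(0.3) ≈ 1.1387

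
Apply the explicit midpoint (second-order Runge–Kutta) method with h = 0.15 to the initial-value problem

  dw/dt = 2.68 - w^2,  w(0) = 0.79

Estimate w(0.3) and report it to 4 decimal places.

1.2531

Midpoint: k1 = f(t_n, w_n); k2 = f(t_n + h/2, w_n + (h/2)·k1); w_{n+1} = w_n + h·k2.
t=0.000000, w=0.790000:
  k1 = f(0.000000, 0.790000) = 2.055900
  k2 = f(0.075000, 0.944192) = 1.788501
  w ← 0.790000 + 0.15·1.788501 = 1.058275
t=0.150000, w=1.058275:
  k1 = f(0.150000, 1.058275) = 1.560054
  k2 = f(0.225000, 1.175279) = 1.298719
  w ← 1.058275 + 0.15·1.298719 = 1.253083
w(0.3) ≈ 1.2531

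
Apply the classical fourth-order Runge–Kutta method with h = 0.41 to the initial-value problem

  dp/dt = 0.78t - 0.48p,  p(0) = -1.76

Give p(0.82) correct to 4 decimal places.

-0.9564

RK4: k1 = f(t_n, p_n); k2 = f(t_n + h/2, p_n + (h/2)·k1); k3 = f(t_n + h/2, p_n + (h/2)·k2); k4 = f(t_n + h, p_n + h·k3); p_{n+1} = p_n + (h/6)·(k1 + 2k2 + 2k3 + k4).
t=0.000000, p=-1.760000:
  k1 = f(0.000000, -1.760000) = 0.844800
  k2 = f(0.205000, -1.586816) = 0.921572
  k3 = f(0.205000, -1.571078) = 0.914017
  k4 = f(0.410000, -1.385253) = 0.984721
  p ← -1.760000 + (0.41/6)·(k1 + 2k2 + 2k3 + k4) = -1.384119
t=0.410000, p=-1.384119:
  k1 = f(0.410000, -1.384119) = 0.984177
  k2 = f(0.615000, -1.182363) = 1.047234
  k3 = f(0.615000, -1.169436) = 1.041029
  k4 = f(0.820000, -0.957297) = 1.099103
  p ← -1.384119 + (0.41/6)·(k1 + 2k2 + 2k3 + k4) = -0.956365
p(0.82) ≈ -0.9564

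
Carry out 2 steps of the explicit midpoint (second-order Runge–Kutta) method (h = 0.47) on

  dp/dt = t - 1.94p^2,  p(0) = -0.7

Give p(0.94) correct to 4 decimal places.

Midpoint: k1 = f(t_n, p_n); k2 = f(t_n + h/2, p_n + (h/2)·k1); p_{n+1} = p_n + h·k2.
t=0.000000, p=-0.700000:
  k1 = f(0.000000, -0.700000) = -0.950600
  k2 = f(0.235000, -0.923391) = -1.419143
  p ← -0.700000 + 0.47·(-1.419143) = -1.366997
t=0.470000, p=-1.366997:
  k1 = f(0.470000, -1.366997) = -3.155241
  k2 = f(0.705000, -2.108479) = -7.919625
  p ← -1.366997 + 0.47·(-7.919625) = -5.089221
p(0.94) ≈ -5.0892

-5.0892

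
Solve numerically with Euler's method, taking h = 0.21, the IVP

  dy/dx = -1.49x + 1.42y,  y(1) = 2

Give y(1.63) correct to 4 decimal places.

Euler: y_{n+1} = y_n + h·f(x_n, y_n).
x=1.000000, y=2.000000: f=1.350000 → y ← 2.000000 + 0.21·1.350000 = 2.283500
x=1.210000, y=2.283500: f=1.439670 → y ← 2.283500 + 0.21·1.439670 = 2.585831
x=1.420000, y=2.585831: f=1.556080 → y ← 2.585831 + 0.21·1.556080 = 2.912607
y(1.63) ≈ 2.9126

2.9126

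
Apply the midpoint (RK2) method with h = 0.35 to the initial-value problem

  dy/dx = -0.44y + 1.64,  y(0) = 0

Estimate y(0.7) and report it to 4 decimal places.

Midpoint: k1 = f(x_n, y_n); k2 = f(x_n + h/2, y_n + (h/2)·k1); y_{n+1} = y_n + h·k2.
x=0.000000, y=0.000000:
  k1 = f(0.000000, 0.000000) = 1.640000
  k2 = f(0.175000, 0.287000) = 1.513720
  y ← 0.000000 + 0.35·1.513720 = 0.529802
x=0.350000, y=0.529802:
  k1 = f(0.350000, 0.529802) = 1.406887
  k2 = f(0.525000, 0.776007) = 1.298557
  y ← 0.529802 + 0.35·1.298557 = 0.984297
y(0.7) ≈ 0.9843

0.9843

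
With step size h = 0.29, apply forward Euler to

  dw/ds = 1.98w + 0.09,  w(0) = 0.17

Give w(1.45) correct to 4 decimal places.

Euler: w_{n+1} = w_n + h·f(s_n, w_n).
s=0.000000, w=0.170000: f=0.426600 → w ← 0.170000 + 0.29·0.426600 = 0.293714
s=0.290000, w=0.293714: f=0.671554 → w ← 0.293714 + 0.29·0.671554 = 0.488465
s=0.580000, w=0.488465: f=1.057160 → w ← 0.488465 + 0.29·1.057160 = 0.795041
s=0.870000, w=0.795041: f=1.664181 → w ← 0.795041 + 0.29·1.664181 = 1.277653
s=1.160000, w=1.277653: f=2.619754 → w ← 1.277653 + 0.29·2.619754 = 2.037382
w(1.45) ≈ 2.0374

2.0374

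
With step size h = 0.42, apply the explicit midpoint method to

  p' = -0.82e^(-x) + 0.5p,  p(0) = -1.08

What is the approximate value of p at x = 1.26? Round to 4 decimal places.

-2.8898

Midpoint: k1 = f(x_n, p_n); k2 = f(x_n + h/2, p_n + (h/2)·k1); p_{n+1} = p_n + h·k2.
x=0.000000, p=-1.080000:
  k1 = f(0.000000, -1.080000) = -1.360000
  k2 = f(0.210000, -1.365600) = -1.347479
  p ← -1.080000 + 0.42·(-1.347479) = -1.645941
x=0.420000, p=-1.645941:
  k1 = f(0.420000, -1.645941) = -1.361749
  k2 = f(0.630000, -1.931909) = -1.402680
  p ← -1.645941 + 0.42·(-1.402680) = -2.235067
x=0.840000, p=-2.235067:
  k1 = f(0.840000, -2.235067) = -1.471536
  k2 = f(1.050000, -2.544089) = -1.558994
  p ← -2.235067 + 0.42·(-1.558994) = -2.889844
p(1.26) ≈ -2.8898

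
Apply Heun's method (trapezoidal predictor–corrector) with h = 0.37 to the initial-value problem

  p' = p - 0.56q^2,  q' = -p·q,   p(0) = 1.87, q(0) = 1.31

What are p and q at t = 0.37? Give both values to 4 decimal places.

2.4295, 0.6921

Heun on (p,q): k1 = f(t_n, state_n); k2 = f(t_n + h, state_n + h·k1); state_{n+1} = state_n + (h/2)·(k1 + k2).
0.000000: (1.870000, 1.310000)
  k1 = (0.908984, -2.449700)
  predictor → (2.206324, 0.403611)
  k2 = (2.115099, -0.890497)
  → (2.429455, 0.692064)
(p(0.37), q(0.37)) ≈ (2.4295, 0.6921)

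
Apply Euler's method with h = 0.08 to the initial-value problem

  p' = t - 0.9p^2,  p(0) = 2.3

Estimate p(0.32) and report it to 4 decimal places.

1.3373

Euler: p_{n+1} = p_n + h·f(t_n, p_n).
t=0.000000, p=2.300000: f=-4.761000 → p ← 2.300000 + 0.08·(-4.761000) = 1.919120
t=0.080000, p=1.919120: f=-3.234719 → p ← 1.919120 + 0.08·(-3.234719) = 1.660342
t=0.160000, p=1.660342: f=-2.321063 → p ← 1.660342 + 0.08·(-2.321063) = 1.474657
t=0.240000, p=1.474657: f=-1.717153 → p ← 1.474657 + 0.08·(-1.717153) = 1.337285
p(0.32) ≈ 1.3373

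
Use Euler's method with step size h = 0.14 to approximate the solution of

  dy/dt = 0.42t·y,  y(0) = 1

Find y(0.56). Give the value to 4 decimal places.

Euler: y_{n+1} = y_n + h·f(t_n, y_n).
t=0.000000, y=1.000000: f=0.000000 → y ← 1.000000 + 0.14·0.000000 = 1.000000
t=0.140000, y=1.000000: f=0.058800 → y ← 1.000000 + 0.14·0.058800 = 1.008232
t=0.280000, y=1.008232: f=0.118568 → y ← 1.008232 + 0.14·0.118568 = 1.024832
t=0.420000, y=1.024832: f=0.180780 → y ← 1.024832 + 0.14·0.180780 = 1.050141
y(0.56) ≈ 1.0501

1.0501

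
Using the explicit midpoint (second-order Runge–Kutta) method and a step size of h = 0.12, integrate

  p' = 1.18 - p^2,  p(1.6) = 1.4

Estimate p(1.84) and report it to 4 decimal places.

1.2644

Midpoint: k1 = f(t_n, p_n); k2 = f(t_n + h/2, p_n + (h/2)·k1); p_{n+1} = p_n + h·k2.
t=1.600000, p=1.400000:
  k1 = f(1.600000, 1.400000) = -0.780000
  k2 = f(1.660000, 1.353200) = -0.651150
  p ← 1.400000 + 0.12·(-0.651150) = 1.321862
t=1.720000, p=1.321862:
  k1 = f(1.720000, 1.321862) = -0.567319
  k2 = f(1.780000, 1.287823) = -0.478488
  p ← 1.321862 + 0.12·(-0.478488) = 1.264443
p(1.84) ≈ 1.2644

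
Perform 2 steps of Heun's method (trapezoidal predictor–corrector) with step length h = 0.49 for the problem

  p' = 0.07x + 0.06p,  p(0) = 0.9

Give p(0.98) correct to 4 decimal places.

0.9886

Heun: k1 = f(x_n, p_n); k2 = f(x_n + h, p_n + h·k1); p_{n+1} = p_n + (h/2)·(k1 + k2).
x=0.000000, p=0.900000:
  k1 = f(0.000000, 0.900000) = 0.054000
  k2 = f(0.490000, 0.926460) = 0.089888
  p ← 0.900000 + (0.49/2)·(0.054000 + 0.089888) = 0.935252
x=0.490000, p=0.935252:
  k1 = f(0.490000, 0.935252) = 0.090415
  k2 = f(0.980000, 0.979556) = 0.127373
  p ← 0.935252 + (0.49/2)·(0.090415 + 0.127373) = 0.988611
p(0.98) ≈ 0.9886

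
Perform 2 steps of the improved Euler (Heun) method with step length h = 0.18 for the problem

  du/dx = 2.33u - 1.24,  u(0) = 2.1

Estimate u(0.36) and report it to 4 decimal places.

Heun: k1 = f(x_n, u_n); k2 = f(x_n + h, u_n + h·k1); u_{n+1} = u_n + (h/2)·(k1 + k2).
x=0.000000, u=2.100000:
  k1 = f(0.000000, 2.100000) = 3.653000
  k2 = f(0.180000, 2.757540) = 5.185068
  u ← 2.100000 + (0.18/2)·(3.653000 + 5.185068) = 2.895426
x=0.180000, u=2.895426:
  k1 = f(0.180000, 2.895426) = 5.506343
  k2 = f(0.360000, 3.886568) = 7.815703
  u ← 2.895426 + (0.18/2)·(5.506343 + 7.815703) = 4.094410
u(0.36) ≈ 4.0944

4.0944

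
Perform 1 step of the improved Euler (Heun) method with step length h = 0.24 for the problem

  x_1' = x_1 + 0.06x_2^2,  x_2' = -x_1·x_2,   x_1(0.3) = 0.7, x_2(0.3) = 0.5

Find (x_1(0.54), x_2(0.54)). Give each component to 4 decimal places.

Heun on (x_1,x_2): k1 = f(x_n, state_n); k2 = f(x_n + h, state_n + h·k1); state_{n+1} = state_n + (h/2)·(k1 + k2).
0.300000: (0.700000, 0.500000)
  k1 = (0.715000, -0.350000)
  predictor → (0.871600, 0.416000)
  k2 = (0.881983, -0.362586)
  → (0.891638, 0.414490)
(x_1(0.54), x_2(0.54)) ≈ (0.8916, 0.4145)

0.8916, 0.4145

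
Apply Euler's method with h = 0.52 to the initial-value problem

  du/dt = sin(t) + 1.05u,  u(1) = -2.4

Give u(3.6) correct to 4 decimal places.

-15.1954

Euler: u_{n+1} = u_n + h·f(t_n, u_n).
t=1.000000, u=-2.400000: f=-1.678529 → u ← -2.400000 + 0.52·(-1.678529) = -3.272835
t=1.520000, u=-3.272835: f=-2.437767 → u ← -3.272835 + 0.52·(-2.437767) = -4.540474
t=2.040000, u=-4.540474: f=-3.875569 → u ← -4.540474 + 0.52·(-3.875569) = -6.555770
t=2.560000, u=-6.555770: f=-6.334203 → u ← -6.555770 + 0.52·(-6.334203) = -9.849555
t=3.080000, u=-9.849555: f=-10.280479 → u ← -9.849555 + 0.52·(-10.280479) = -15.195404
u(3.6) ≈ -15.1954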